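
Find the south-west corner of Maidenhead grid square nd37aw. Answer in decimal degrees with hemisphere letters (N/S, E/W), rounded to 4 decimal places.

52.0833° S, 86.0000° E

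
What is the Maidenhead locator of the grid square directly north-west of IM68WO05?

IM68vo96

Longitude extended square 0; −1 → -1, wraps to 9, carry into subsquare.
Longitude subsquare w = 22; −1 → 21 = v.
Latitude extended square 5; +1 → 6.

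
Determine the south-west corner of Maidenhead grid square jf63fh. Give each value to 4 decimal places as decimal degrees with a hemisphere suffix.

Field J=9, F=5: +9·20° lon, +5·10° lat → SW at lon 0°, lat -40°.
Square 6, 3: +6·2° lon, +3·1° lat → SW at lon 12°, lat -37°.
Subsquare f=5, h=7: +5·0.0833333° lon, +7·0.0416667° lat → SW at lon 12.4167°, lat -36.7083°.
latitude 36.7083° S, longitude 12.4167° E.

36.7083° S, 12.4167° E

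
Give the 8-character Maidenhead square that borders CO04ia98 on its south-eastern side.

CO04ja07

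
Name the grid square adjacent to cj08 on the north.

Latitude square 8; +1 → 9.
The longitude characters are unchanged.

CJ09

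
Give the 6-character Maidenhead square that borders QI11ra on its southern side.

Latitude subsquare a = 0; −1 → -1, wraps to 23 = x, carry into square.
Latitude square 1; −1 → 0.
The longitude characters are unchanged.

QI10rx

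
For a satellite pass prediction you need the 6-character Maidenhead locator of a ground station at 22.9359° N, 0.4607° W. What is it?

Offset from 180°W / 90°S: lon 179.5393°, lat 112.9359°.
Field: lon ⌊179.5393/20⌋ = 8 → I; lat ⌊112.9359/10⌋ = 11 → L.
Square: lon ⌊19.5393/2⌋ = 9; lat ⌊2.9359/1⌋ = 2.
Subsquare: lon ⌊1.5393/0.0833333⌋ = 18 → s; lat ⌊0.9359/0.0416667⌋ = 22 → w.

IL92sw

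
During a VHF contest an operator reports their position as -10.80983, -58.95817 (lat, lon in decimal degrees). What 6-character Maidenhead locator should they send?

GH09me

Offset from 180°W / 90°S: lon 121.0418°, lat 79.1902°.
Field (20°×10°, letters A–R): lon ⌊121.0418/20⌋ = 6 → G; lat ⌊79.1902/10⌋ = 7 → H.
Square (2°×1°, digits 0–9): lon ⌊1.0418/2⌋ = 0; lat ⌊9.1902/1⌋ = 9.
Subsquare (5′×2.5′, letters a–x): lon ⌊1.0418/0.0833333⌋ = 12 → m; lat ⌊0.1902/0.0416667⌋ = 4 → e.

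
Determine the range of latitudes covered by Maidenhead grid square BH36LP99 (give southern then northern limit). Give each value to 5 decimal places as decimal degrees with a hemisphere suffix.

13.33750° S, 13.33333° S

Field B=1, H=7: +1·20° lon, +7·10° lat → SW at lon -160°, lat -20°.
Square 3, 6: +3·2° lon, +6·1° lat → SW at lon -154°, lat -14°.
Subsquare l=11, p=15: +11·0.0833333° lon, +15·0.0416667° lat → SW at lon -153.083°, lat -13.375°.
Extended square 9, 9: +9·0.00833333° lon, +9·0.00416667° lat → SW at lon -153.008°, lat -13.3375°.
Cell spans 0.00833333° lon × 0.00416667° lat.
south 13.33750° S, north 13.33333° S.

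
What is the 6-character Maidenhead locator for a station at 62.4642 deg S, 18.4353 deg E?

JC97fm

Shift to the Maidenhead origin (180°W, 90°S): lon 198.4353, lat 27.5358.
Field: 198.4353/20 → 9 → J, 27.5358/10 → 2 → C; chars JC.
Square: 18.4353/2 → 9, 7.5358/1 → 7; chars 97.
Subsquare: 0.4353/0.0833333 → 5 → f, 0.5358/0.0416667 → 12 → m; chars fm.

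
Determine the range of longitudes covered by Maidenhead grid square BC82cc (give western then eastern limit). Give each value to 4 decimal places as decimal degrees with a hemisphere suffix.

Field B=1, C=2: +1·20° lon, +2·10° lat → SW at lon -160°, lat -70°.
Square 8, 2: +8·2° lon, +2·1° lat → SW at lon -144°, lat -68°.
Subsquare c=2, c=2: +2·0.0833333° lon, +2·0.0416667° lat → SW at lon -143.833°, lat -67.9167°.
Cell spans 0.0833333° lon × 0.0416667° lat.
west 143.8333° W, east 143.7500° W.

143.8333° W, 143.7500° W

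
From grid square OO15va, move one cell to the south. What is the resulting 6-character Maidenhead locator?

OO14vx

Latitude subsquare a = 0; −1 → -1, wraps to 23 = x, carry into square.
Latitude square 5; −1 → 4.
The longitude characters are unchanged.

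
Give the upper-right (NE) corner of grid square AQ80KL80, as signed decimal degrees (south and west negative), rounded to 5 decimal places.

70.46250, -163.09167

Field A=0, Q=16: +0·20° lon, +16·10° lat → SW at lon -180°, lat 70°.
Square 8, 0: +8·2° lon, +0·1° lat → SW at lon -164°, lat 70°.
Subsquare k=10, l=11: +10·0.0833333° lon, +11·0.0416667° lat → SW at lon -163.167°, lat 70.4583°.
Extended square 8, 0: +8·0.00833333° lon, +0·0.00416667° lat → SW at lon -163.1°, lat 70.4583°.
Cell spans 0.00833333° lon × 0.00416667° lat. NE corner is SW corner plus one full cell.
latitude 70.46250, longitude -163.09167.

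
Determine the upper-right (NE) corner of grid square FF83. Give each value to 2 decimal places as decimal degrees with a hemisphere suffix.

36.00° S, 62.00° W

Field F=5, F=5: +5·20° lon, +5·10° lat → SW at lon -80°, lat -40°.
Square 8, 3: +8·2° lon, +3·1° lat → SW at lon -64°, lat -37°.
Cell spans 2° lon × 1° lat. NE corner is SW corner plus one full cell.
latitude 36.00° S, longitude 62.00° W.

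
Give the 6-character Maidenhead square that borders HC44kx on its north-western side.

HC45ja

Longitude subsquare k = 10; −1 → 9 = j.
Latitude subsquare x = 23; +1 → 24, wraps to 0 = a, carry into square.
Latitude square 4; +1 → 5.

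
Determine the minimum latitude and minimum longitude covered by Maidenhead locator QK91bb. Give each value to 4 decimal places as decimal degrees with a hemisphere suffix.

11.0417° N, 158.0833° E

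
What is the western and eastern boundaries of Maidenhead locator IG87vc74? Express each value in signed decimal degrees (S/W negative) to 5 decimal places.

-2.19167, -2.18333

Field I=8, G=6: +8·20° lon, +6·10° lat → SW at lon -20°, lat -30°.
Square 8, 7: +8·2° lon, +7·1° lat → SW at lon -4°, lat -23°.
Subsquare v=21, c=2: +21·0.0833333° lon, +2·0.0416667° lat → SW at lon -2.25°, lat -22.9167°.
Extended square 7, 4: +7·0.00833333° lon, +4·0.00416667° lat → SW at lon -2.19167°, lat -22.9°.
Cell spans 0.00833333° lon × 0.00416667° lat.
west -2.19167, east -2.18333.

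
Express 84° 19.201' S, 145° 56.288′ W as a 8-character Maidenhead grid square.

BA75aq73

Shift to the Maidenhead origin (180°W, 90°S): lon 34.06187, lat 5.67998.
Field: 34.06187/20 → 1 → B, 5.67998/10 → 0 → A; chars BA.
Square: 14.06187/2 → 7, 5.67998/1 → 5; chars 75.
Subsquare: 0.06187/0.0833333 → 0 → a, 0.67998/0.0416667 → 16 → q; chars aq.
Extended square: 0.06187/0.00833333 → 7, 0.01332/0.00416667 → 3; chars 73.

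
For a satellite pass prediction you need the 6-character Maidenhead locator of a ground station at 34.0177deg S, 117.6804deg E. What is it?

Add 180° to longitude and 90° to latitude: 297.6804, 55.9823.
Field (20°×10°, letters A–R): 297.6804/20 → 14 → O, 55.9823/10 → 5 → F; chars OF.
Square (2°×1°, digits 0–9): 17.6804/2 → 8, 5.9823/1 → 5; chars 85.
Subsquare (5′×2.5′, letters a–x): 1.6804/0.0833333 → 20 → u, 0.9823/0.0416667 → 23 → x; chars ux.

OF85ux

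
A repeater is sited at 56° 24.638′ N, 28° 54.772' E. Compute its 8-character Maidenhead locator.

Shift to the Maidenhead origin (180°W, 90°S): lon 208.91287, lat 146.41063.
Field (20°×10°, letters A–R): 208.91287/20 → 10 → K, 146.41063/10 → 14 → O; chars KO.
Square (2°×1°, digits 0–9): 8.91287/2 → 4, 6.41063/1 → 6; chars 46.
Subsquare (5′×2.5′, letters a–x): 0.91287/0.0833333 → 10 → k, 0.41063/0.0416667 → 9 → j; chars kj.
Extended square (30″×15″, digits 0–9): 0.07953/0.00833333 → 9, 0.03563/0.00416667 → 8; chars 98.

KO46kj98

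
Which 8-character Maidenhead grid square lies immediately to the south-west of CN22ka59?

Longitude extended square 5; −1 → 4.
Latitude extended square 9; −1 → 8.

CN22ka48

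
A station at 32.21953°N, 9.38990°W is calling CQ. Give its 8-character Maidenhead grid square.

Add 180° to longitude and 90° to latitude: 170.61010, 122.21953.
Field: lon ⌊170.61010/20⌋ = 8 → I; lat ⌊122.21953/10⌋ = 12 → M.
Square: lon ⌊10.61010/2⌋ = 5; lat ⌊2.21953/1⌋ = 2.
Subsquare: lon ⌊0.61010/0.0833333⌋ = 7 → h; lat ⌊0.21953/0.0416667⌋ = 5 → f.
Extended square: lon ⌊0.02677/0.00833333⌋ = 3; lat ⌊0.01120/0.00416667⌋ = 2.

IM52hf32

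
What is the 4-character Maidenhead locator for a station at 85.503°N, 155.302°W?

Shift to the Maidenhead origin (180°W, 90°S): lon 24.70, lat 175.50.
Field: lon ⌊24.70/20⌋ = 1 → B; lat ⌊175.50/10⌋ = 17 → R.
Square: lon ⌊4.70/2⌋ = 2; lat ⌊5.50/1⌋ = 5.

BR25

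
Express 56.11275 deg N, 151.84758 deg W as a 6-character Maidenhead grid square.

BO46bc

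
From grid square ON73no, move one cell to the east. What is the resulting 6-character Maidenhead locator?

Longitude subsquare n = 13; +1 → 14 = o.
The latitude characters are unchanged.

ON73oo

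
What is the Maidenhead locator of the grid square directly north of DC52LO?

Latitude subsquare o = 14; +1 → 15 = p.
The longitude characters are unchanged.

DC52lp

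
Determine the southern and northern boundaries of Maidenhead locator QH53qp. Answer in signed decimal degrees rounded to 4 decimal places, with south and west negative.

-16.3750, -16.3333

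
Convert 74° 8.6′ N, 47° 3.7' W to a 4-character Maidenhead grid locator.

GQ64

Add 180° to longitude and 90° to latitude: 132.94, 164.14.
Field (20°×10°, letters A–R): 132.94/20 → 6 → G, 164.14/10 → 16 → Q; chars GQ.
Square (2°×1°, digits 0–9): 12.94/2 → 6, 4.14/1 → 4; chars 64.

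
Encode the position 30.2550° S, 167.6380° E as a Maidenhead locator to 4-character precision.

RF39

Shift to the Maidenhead origin (180°W, 90°S): lon 347.64, lat 59.75.
Field: lon ⌊347.64/20⌋ = 17 → R; lat ⌊59.75/10⌋ = 5 → F.
Square: lon ⌊7.64/2⌋ = 3; lat ⌊9.75/1⌋ = 9.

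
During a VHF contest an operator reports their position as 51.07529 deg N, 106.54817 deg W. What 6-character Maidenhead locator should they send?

Add 180° to longitude and 90° to latitude: 73.4518, 141.0753.
Field (20°×10°, letters A–R): lon ⌊73.4518/20⌋ = 3 → D; lat ⌊141.0753/10⌋ = 14 → O.
Square (2°×1°, digits 0–9): lon ⌊13.4518/2⌋ = 6; lat ⌊1.0753/1⌋ = 1.
Subsquare (5′×2.5′, letters a–x): lon ⌊1.4518/0.0833333⌋ = 17 → r; lat ⌊0.0753/0.0416667⌋ = 1 → b.

DO61rb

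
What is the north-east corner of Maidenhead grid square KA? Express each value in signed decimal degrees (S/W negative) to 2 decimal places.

Field K=10, A=0: +10·20° lon, +0·10° lat → SW at lon 20°, lat -90°.
Cell spans 20° lon × 10° lat. NE corner is SW corner plus one full cell.
latitude -80.00, longitude 40.00.

-80.00, 40.00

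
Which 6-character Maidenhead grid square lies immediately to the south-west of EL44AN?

EL34xm

Longitude subsquare a = 0; −1 → -1, wraps to 23 = x, carry into square.
Longitude square 4; −1 → 3.
Latitude subsquare n = 13; −1 → 12 = m.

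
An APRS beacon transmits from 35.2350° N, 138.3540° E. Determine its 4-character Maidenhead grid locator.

PM95

Offset from 180°W / 90°S: lon 318.35°, lat 125.23°.
Field: 318.35/20 → 15 → P, 125.23/10 → 12 → M; chars PM.
Square: 18.35/2 → 9, 5.23/1 → 5; chars 95.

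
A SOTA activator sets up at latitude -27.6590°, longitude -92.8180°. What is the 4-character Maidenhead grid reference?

EG32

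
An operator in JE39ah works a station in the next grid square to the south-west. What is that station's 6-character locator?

JE29xg

Longitude subsquare a = 0; −1 → -1, wraps to 23 = x, carry into square.
Longitude square 3; −1 → 2.
Latitude subsquare h = 7; −1 → 6 = g.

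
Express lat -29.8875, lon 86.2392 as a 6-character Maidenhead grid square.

NG30cc

Add 180° to longitude and 90° to latitude: 266.2392, 60.1125.
Field: lon ⌊266.2392/20⌋ = 13 → N; lat ⌊60.1125/10⌋ = 6 → G.
Square: lon ⌊6.2392/2⌋ = 3; lat ⌊0.1125/1⌋ = 0.
Subsquare: lon ⌊0.2392/0.0833333⌋ = 2 → c; lat ⌊0.1125/0.0416667⌋ = 2 → c.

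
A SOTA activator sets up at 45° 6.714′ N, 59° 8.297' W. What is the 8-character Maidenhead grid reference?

Add 180° to longitude and 90° to latitude: 120.86172, 135.11190.
Field: lon ⌊120.86172/20⌋ = 6 → G; lat ⌊135.11190/10⌋ = 13 → N.
Square: lon ⌊0.86172/2⌋ = 0; lat ⌊5.11190/1⌋ = 5.
Subsquare: lon ⌊0.86172/0.0833333⌋ = 10 → k; lat ⌊0.11190/0.0416667⌋ = 2 → c.
Extended square: lon ⌊0.02838/0.00833333⌋ = 3; lat ⌊0.02857/0.00416667⌋ = 6.

GN05kc36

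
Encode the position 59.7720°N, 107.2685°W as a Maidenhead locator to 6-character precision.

DO69is

Offset from 180°W / 90°S: lon 72.7315°, lat 149.7720°.
Field: 72.7315/20 → 3 → D, 149.7720/10 → 14 → O; chars DO.
Square: 12.7315/2 → 6, 9.7720/1 → 9; chars 69.
Subsquare: 0.7315/0.0833333 → 8 → i, 0.7720/0.0416667 → 18 → s; chars is.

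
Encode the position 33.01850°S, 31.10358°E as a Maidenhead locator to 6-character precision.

Add 180° to longitude and 90° to latitude: 211.1036, 56.9815.
Field: lon ⌊211.1036/20⌋ = 10 → K; lat ⌊56.9815/10⌋ = 5 → F.
Square: lon ⌊11.1036/2⌋ = 5; lat ⌊6.9815/1⌋ = 6.
Subsquare: lon ⌊1.1036/0.0833333⌋ = 13 → n; lat ⌊0.9815/0.0416667⌋ = 23 → x.

KF56nx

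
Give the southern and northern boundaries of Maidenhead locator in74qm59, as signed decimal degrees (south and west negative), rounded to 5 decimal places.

Field I=8, N=13: +8·20° lon, +13·10° lat → SW at lon -20°, lat 40°.
Square 7, 4: +7·2° lon, +4·1° lat → SW at lon -6°, lat 44°.
Subsquare q=16, m=12: +16·0.0833333° lon, +12·0.0416667° lat → SW at lon -4.66667°, lat 44.5°.
Extended square 5, 9: +5·0.00833333° lon, +9·0.00416667° lat → SW at lon -4.625°, lat 44.5375°.
Cell spans 0.00833333° lon × 0.00416667° lat.
south 44.53750, north 44.54167.

44.53750, 44.54167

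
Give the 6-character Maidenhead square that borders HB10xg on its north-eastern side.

HB20ah

Longitude subsquare x = 23; +1 → 24, wraps to 0 = a, carry into square.
Longitude square 1; +1 → 2.
Latitude subsquare g = 6; +1 → 7 = h.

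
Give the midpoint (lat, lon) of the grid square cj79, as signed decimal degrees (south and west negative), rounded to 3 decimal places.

9.500, -125.000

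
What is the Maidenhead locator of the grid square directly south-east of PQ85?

PQ94

Longitude square 8; +1 → 9.
Latitude square 5; −1 → 4.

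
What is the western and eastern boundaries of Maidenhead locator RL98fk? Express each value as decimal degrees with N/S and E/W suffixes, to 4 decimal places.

Field R=17, L=11: +17·20° lon, +11·10° lat → SW at lon 160°, lat 20°.
Square 9, 8: +9·2° lon, +8·1° lat → SW at lon 178°, lat 28°.
Subsquare f=5, k=10: +5·0.0833333° lon, +10·0.0416667° lat → SW at lon 178.417°, lat 28.4167°.
Cell spans 0.0833333° lon × 0.0416667° lat.
west 178.4167° E, east 178.5000° E.

178.4167° E, 178.5000° E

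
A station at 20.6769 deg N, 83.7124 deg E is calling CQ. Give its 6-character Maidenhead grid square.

Add 180° to longitude and 90° to latitude: 263.7124, 110.6769.
Field (20°×10°, letters A–R): 263.7124/20 → 13 → N, 110.6769/10 → 11 → L; chars NL.
Square (2°×1°, digits 0–9): 3.7124/2 → 1, 0.6769/1 → 0; chars 10.
Subsquare (5′×2.5′, letters a–x): 1.7124/0.0833333 → 20 → u, 0.6769/0.0416667 → 16 → q; chars uq.

NL10uq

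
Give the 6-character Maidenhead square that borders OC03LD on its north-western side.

OC03ke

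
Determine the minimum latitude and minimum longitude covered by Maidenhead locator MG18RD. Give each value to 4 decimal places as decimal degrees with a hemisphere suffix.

Field M=12, G=6: +12·20° lon, +6·10° lat → SW at lon 60°, lat -30°.
Square 1, 8: +1·2° lon, +8·1° lat → SW at lon 62°, lat -22°.
Subsquare r=17, d=3: +17·0.0833333° lon, +3·0.0416667° lat → SW at lon 63.4167°, lat -21.875°.
latitude 21.8750° S, longitude 63.4167° E.

21.8750° S, 63.4167° E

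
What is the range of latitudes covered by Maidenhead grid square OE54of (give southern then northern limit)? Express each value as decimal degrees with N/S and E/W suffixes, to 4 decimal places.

Field O=14, E=4: +14·20° lon, +4·10° lat → SW at lon 100°, lat -50°.
Square 5, 4: +5·2° lon, +4·1° lat → SW at lon 110°, lat -46°.
Subsquare o=14, f=5: +14·0.0833333° lon, +5·0.0416667° lat → SW at lon 111.167°, lat -45.7917°.
Cell spans 0.0833333° lon × 0.0416667° lat.
south 45.7917° S, north 45.7500° S.

45.7917° S, 45.7500° S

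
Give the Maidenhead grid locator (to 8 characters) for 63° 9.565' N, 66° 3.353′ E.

MP33ad68

Add 180° to longitude and 90° to latitude: 246.05588, 153.15942.
Field: lon ⌊246.05588/20⌋ = 12 → M; lat ⌊153.15942/10⌋ = 15 → P.
Square: lon ⌊6.05588/2⌋ = 3; lat ⌊3.15942/1⌋ = 3.
Subsquare: lon ⌊0.05588/0.0833333⌋ = 0 → a; lat ⌊0.15942/0.0416667⌋ = 3 → d.
Extended square: lon ⌊0.05588/0.00833333⌋ = 6; lat ⌊0.03442/0.00416667⌋ = 8.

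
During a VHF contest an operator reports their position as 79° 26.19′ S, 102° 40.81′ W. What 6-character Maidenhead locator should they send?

Offset from 180°W / 90°S: lon 77.3198°, lat 10.5635°.
Field: 77.3198/20 → 3 → D, 10.5635/10 → 1 → B; chars DB.
Square: 17.3198/2 → 8, 0.5635/1 → 0; chars 80.
Subsquare: 1.3198/0.0833333 → 15 → p, 0.5635/0.0416667 → 13 → n; chars pn.

DB80pn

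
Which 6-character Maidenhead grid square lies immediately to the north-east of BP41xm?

Longitude subsquare x = 23; +1 → 24, wraps to 0 = a, carry into square.
Longitude square 4; +1 → 5.
Latitude subsquare m = 12; +1 → 13 = n.

BP51an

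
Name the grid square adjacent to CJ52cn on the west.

Longitude subsquare c = 2; −1 → 1 = b.
The latitude characters are unchanged.

CJ52bn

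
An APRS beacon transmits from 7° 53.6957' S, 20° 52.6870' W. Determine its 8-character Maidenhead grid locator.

HI92nc45

Offset from 180°W / 90°S: lon 159.12188°, lat 82.10507°.
Field (20°×10°, letters A–R): 159.12188/20 → 7 → H, 82.10507/10 → 8 → I; chars HI.
Square (2°×1°, digits 0–9): 19.12188/2 → 9, 2.10507/1 → 2; chars 92.
Subsquare (5′×2.5′, letters a–x): 1.12188/0.0833333 → 13 → n, 0.10507/0.0416667 → 2 → c; chars nc.
Extended square (30″×15″, digits 0–9): 0.03855/0.00833333 → 4, 0.02174/0.00416667 → 5; chars 45.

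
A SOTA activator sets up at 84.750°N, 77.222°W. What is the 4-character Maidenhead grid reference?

FR14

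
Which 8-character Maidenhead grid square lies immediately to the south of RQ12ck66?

Latitude extended square 6; −1 → 5.
The longitude characters are unchanged.

RQ12ck65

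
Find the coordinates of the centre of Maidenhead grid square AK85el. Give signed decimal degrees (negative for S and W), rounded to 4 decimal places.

Field A=0, K=10: +0·20° lon, +10·10° lat → SW at lon -180°, lat 10°.
Square 8, 5: +8·2° lon, +5·1° lat → SW at lon -164°, lat 15°.
Subsquare e=4, l=11: +4·0.0833333° lon, +11·0.0416667° lat → SW at lon -163.667°, lat 15.4583°.
Cell spans 0.0833333° lon × 0.0416667° lat. Centre is SW corner plus half of each.
latitude 15.4792, longitude -163.6250.

15.4792, -163.6250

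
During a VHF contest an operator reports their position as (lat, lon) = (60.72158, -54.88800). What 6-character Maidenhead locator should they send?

GP20nr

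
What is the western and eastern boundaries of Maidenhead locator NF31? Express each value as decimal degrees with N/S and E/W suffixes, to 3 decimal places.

Field N=13, F=5: +13·20° lon, +5·10° lat → SW at lon 80°, lat -40°.
Square 3, 1: +3·2° lon, +1·1° lat → SW at lon 86°, lat -39°.
Cell spans 2° lon × 1° lat.
west 86.000° E, east 88.000° E.

86.000° E, 88.000° E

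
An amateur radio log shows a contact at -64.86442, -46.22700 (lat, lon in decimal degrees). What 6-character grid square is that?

GC65vd

Shift to the Maidenhead origin (180°W, 90°S): lon 133.7730, lat 25.1356.
Field (20°×10°, letters A–R): lon ⌊133.7730/20⌋ = 6 → G; lat ⌊25.1356/10⌋ = 2 → C.
Square (2°×1°, digits 0–9): lon ⌊13.7730/2⌋ = 6; lat ⌊5.1356/1⌋ = 5.
Subsquare (5′×2.5′, letters a–x): lon ⌊1.7730/0.0833333⌋ = 21 → v; lat ⌊0.1356/0.0416667⌋ = 3 → d.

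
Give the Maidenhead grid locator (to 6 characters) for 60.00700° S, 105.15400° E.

Shift to the Maidenhead origin (180°W, 90°S): lon 285.1540, lat 29.9930.
Field (20°×10°, letters A–R): lon ⌊285.1540/20⌋ = 14 → O; lat ⌊29.9930/10⌋ = 2 → C.
Square (2°×1°, digits 0–9): lon ⌊5.1540/2⌋ = 2; lat ⌊9.9930/1⌋ = 9.
Subsquare (5′×2.5′, letters a–x): lon ⌊1.1540/0.0833333⌋ = 13 → n; lat ⌊0.9930/0.0416667⌋ = 23 → x.

OC29nx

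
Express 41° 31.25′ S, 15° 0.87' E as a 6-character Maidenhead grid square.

JE78ml

Shift to the Maidenhead origin (180°W, 90°S): lon 195.0145, lat 48.4792.
Field (20°×10°, letters A–R): lon ⌊195.0145/20⌋ = 9 → J; lat ⌊48.4792/10⌋ = 4 → E.
Square (2°×1°, digits 0–9): lon ⌊15.0145/2⌋ = 7; lat ⌊8.4792/1⌋ = 8.
Subsquare (5′×2.5′, letters a–x): lon ⌊1.0145/0.0833333⌋ = 12 → m; lat ⌊0.4792/0.0416667⌋ = 11 → l.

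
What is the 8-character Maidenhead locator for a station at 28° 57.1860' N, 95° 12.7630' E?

Offset from 180°W / 90°S: lon 275.21272°, lat 118.95310°.
Field: lon ⌊275.21272/20⌋ = 13 → N; lat ⌊118.95310/10⌋ = 11 → L.
Square: lon ⌊15.21272/2⌋ = 7; lat ⌊8.95310/1⌋ = 8.
Subsquare: lon ⌊1.21272/0.0833333⌋ = 14 → o; lat ⌊0.95310/0.0416667⌋ = 22 → w.
Extended square: lon ⌊0.04605/0.00833333⌋ = 5; lat ⌊0.03643/0.00416667⌋ = 8.

NL78ow58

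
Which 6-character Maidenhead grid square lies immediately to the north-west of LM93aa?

LM83xb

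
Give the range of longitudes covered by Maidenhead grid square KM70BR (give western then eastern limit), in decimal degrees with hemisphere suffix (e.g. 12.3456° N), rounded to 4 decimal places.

34.0833° E, 34.1667° E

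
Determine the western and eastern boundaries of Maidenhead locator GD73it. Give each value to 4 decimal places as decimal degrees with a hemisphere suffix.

45.3333° W, 45.2500° W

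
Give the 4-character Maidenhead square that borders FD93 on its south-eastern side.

GD02

Longitude square 9; +1 → 10, wraps to 0, carry into field.
Longitude field F = 5; +1 → 6 = G.
Latitude square 3; −1 → 2.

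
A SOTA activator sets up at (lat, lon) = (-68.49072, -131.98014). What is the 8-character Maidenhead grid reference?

Add 180° to longitude and 90° to latitude: 48.01986, 21.50928.
Field: 48.01986/20 → 2 → C, 21.50928/10 → 2 → C; chars CC.
Square: 8.01986/2 → 4, 1.50928/1 → 1; chars 41.
Subsquare: 0.01986/0.0833333 → 0 → a, 0.50928/0.0416667 → 12 → m; chars am.
Extended square: 0.01986/0.00833333 → 2, 0.00928/0.00416667 → 2; chars 22.

CC41am22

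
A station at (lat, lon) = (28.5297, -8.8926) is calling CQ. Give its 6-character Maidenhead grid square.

IL58nm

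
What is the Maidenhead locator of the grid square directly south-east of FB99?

Longitude square 9; +1 → 10, wraps to 0, carry into field.
Longitude field F = 5; +1 → 6 = G.
Latitude square 9; −1 → 8.

GB08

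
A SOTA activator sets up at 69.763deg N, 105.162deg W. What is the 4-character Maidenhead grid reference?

DP79

Offset from 180°W / 90°S: lon 74.84°, lat 159.76°.
Field: 74.84/20 → 3 → D, 159.76/10 → 15 → P; chars DP.
Square: 14.84/2 → 7, 9.76/1 → 9; chars 79.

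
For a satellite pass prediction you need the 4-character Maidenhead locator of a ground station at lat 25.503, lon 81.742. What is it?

NL05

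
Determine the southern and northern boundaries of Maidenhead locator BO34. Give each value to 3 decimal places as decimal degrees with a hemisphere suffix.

54.000° N, 55.000° N

Field B=1, O=14: +1·20° lon, +14·10° lat → SW at lon -160°, lat 50°.
Square 3, 4: +3·2° lon, +4·1° lat → SW at lon -154°, lat 54°.
Cell spans 2° lon × 1° lat.
south 54.000° N, north 55.000° N.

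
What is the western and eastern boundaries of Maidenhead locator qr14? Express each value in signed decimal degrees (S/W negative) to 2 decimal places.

Field Q=16, R=17: +16·20° lon, +17·10° lat → SW at lon 140°, lat 80°.
Square 1, 4: +1·2° lon, +4·1° lat → SW at lon 142°, lat 84°.
Cell spans 2° lon × 1° lat.
west 142.00, east 144.00.

142.00, 144.00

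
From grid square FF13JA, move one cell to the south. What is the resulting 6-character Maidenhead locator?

FF12jx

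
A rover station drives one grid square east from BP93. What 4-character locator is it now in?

CP03

Longitude square 9; +1 → 10, wraps to 0, carry into field.
Longitude field B = 1; +1 → 2 = C.
The latitude characters are unchanged.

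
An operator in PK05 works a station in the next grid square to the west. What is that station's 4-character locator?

Longitude square 0; −1 → -1, wraps to 9, carry into field.
Longitude field P = 15; −1 → 14 = O.
The latitude characters are unchanged.

OK95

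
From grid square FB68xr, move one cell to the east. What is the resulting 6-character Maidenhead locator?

Longitude subsquare x = 23; +1 → 24, wraps to 0 = a, carry into square.
Longitude square 6; +1 → 7.
The latitude characters are unchanged.

FB78ar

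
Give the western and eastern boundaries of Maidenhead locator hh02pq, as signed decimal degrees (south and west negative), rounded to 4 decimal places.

-38.7500, -38.6667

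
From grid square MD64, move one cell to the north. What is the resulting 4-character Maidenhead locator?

Latitude square 4; +1 → 5.
The longitude characters are unchanged.

MD65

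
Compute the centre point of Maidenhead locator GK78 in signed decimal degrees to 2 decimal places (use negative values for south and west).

18.50, -45.00

Field G=6, K=10: +6·20° lon, +10·10° lat → SW at lon -60°, lat 10°.
Square 7, 8: +7·2° lon, +8·1° lat → SW at lon -46°, lat 18°.
Cell spans 2° lon × 1° lat. Centre is SW corner plus half of each.
latitude 18.50, longitude -45.00.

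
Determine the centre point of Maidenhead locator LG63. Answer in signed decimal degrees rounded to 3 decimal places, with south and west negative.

-26.500, 53.000

Field L=11, G=6: +11·20° lon, +6·10° lat → SW at lon 40°, lat -30°.
Square 6, 3: +6·2° lon, +3·1° lat → SW at lon 52°, lat -27°.
Cell spans 2° lon × 1° lat. Centre is SW corner plus half of each.
latitude -26.500, longitude 53.000.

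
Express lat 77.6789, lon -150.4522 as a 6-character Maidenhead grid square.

BQ47sq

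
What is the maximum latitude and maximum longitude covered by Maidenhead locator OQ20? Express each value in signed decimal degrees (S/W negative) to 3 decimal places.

Field O=14, Q=16: +14·20° lon, +16·10° lat → SW at lon 100°, lat 70°.
Square 2, 0: +2·2° lon, +0·1° lat → SW at lon 104°, lat 70°.
Cell spans 2° lon × 1° lat. NE corner is SW corner plus one full cell.
latitude 71.000, longitude 106.000.

71.000, 106.000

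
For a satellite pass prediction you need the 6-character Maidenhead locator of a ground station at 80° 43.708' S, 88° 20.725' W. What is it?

EA59tg

Shift to the Maidenhead origin (180°W, 90°S): lon 91.6546, lat 9.2715.
Field: 91.6546/20 → 4 → E, 9.2715/10 → 0 → A; chars EA.
Square: 11.6546/2 → 5, 9.2715/1 → 9; chars 59.
Subsquare: 1.6546/0.0833333 → 19 → t, 0.2715/0.0416667 → 6 → g; chars tg.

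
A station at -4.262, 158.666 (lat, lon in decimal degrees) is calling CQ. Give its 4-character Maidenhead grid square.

QI95

Add 180° to longitude and 90° to latitude: 338.67, 85.74.
Field: lon ⌊338.67/20⌋ = 16 → Q; lat ⌊85.74/10⌋ = 8 → I.
Square: lon ⌊18.67/2⌋ = 9; lat ⌊5.74/1⌋ = 5.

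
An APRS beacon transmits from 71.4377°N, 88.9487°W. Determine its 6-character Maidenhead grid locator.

EQ51mk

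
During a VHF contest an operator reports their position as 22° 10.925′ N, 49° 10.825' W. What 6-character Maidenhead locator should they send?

Add 180° to longitude and 90° to latitude: 130.8196, 112.1821.
Field: 130.8196/20 → 6 → G, 112.1821/10 → 11 → L; chars GL.
Square: 10.8196/2 → 5, 2.1821/1 → 2; chars 52.
Subsquare: 0.8196/0.0833333 → 9 → j, 0.1821/0.0416667 → 4 → e; chars je.

GL52je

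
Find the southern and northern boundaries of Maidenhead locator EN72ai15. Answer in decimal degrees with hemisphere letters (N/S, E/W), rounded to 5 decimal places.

Field E=4, N=13: +4·20° lon, +13·10° lat → SW at lon -100°, lat 40°.
Square 7, 2: +7·2° lon, +2·1° lat → SW at lon -86°, lat 42°.
Subsquare a=0, i=8: +0·0.0833333° lon, +8·0.0416667° lat → SW at lon -86°, lat 42.3333°.
Extended square 1, 5: +1·0.00833333° lon, +5·0.00416667° lat → SW at lon -85.9917°, lat 42.3542°.
Cell spans 0.00833333° lon × 0.00416667° lat.
south 42.35417° N, north 42.35833° N.

42.35417° N, 42.35833° N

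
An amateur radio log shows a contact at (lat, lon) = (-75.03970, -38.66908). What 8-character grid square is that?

Add 180° to longitude and 90° to latitude: 141.33092, 14.96030.
Field (20°×10°, letters A–R): lon ⌊141.33092/20⌋ = 7 → H; lat ⌊14.96030/10⌋ = 1 → B.
Square (2°×1°, digits 0–9): lon ⌊1.33092/2⌋ = 0; lat ⌊4.96030/1⌋ = 4.
Subsquare (5′×2.5′, letters a–x): lon ⌊1.33092/0.0833333⌋ = 15 → p; lat ⌊0.96030/0.0416667⌋ = 23 → x.
Extended square (30″×15″, digits 0–9): lon ⌊0.08092/0.00833333⌋ = 9; lat ⌊0.00197/0.00416667⌋ = 0.

HB04px90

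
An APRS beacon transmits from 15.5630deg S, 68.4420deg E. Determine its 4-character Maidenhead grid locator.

Shift to the Maidenhead origin (180°W, 90°S): lon 248.44, lat 74.44.
Field: lon ⌊248.44/20⌋ = 12 → M; lat ⌊74.44/10⌋ = 7 → H.
Square: lon ⌊8.44/2⌋ = 4; lat ⌊4.44/1⌋ = 4.

MH44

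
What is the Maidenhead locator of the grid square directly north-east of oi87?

Longitude square 8; +1 → 9.
Latitude square 7; +1 → 8.

OI98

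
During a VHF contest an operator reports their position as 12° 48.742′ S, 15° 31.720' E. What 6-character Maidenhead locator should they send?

JH77se

Shift to the Maidenhead origin (180°W, 90°S): lon 195.5287, lat 77.1876.
Field: lon ⌊195.5287/20⌋ = 9 → J; lat ⌊77.1876/10⌋ = 7 → H.
Square: lon ⌊15.5287/2⌋ = 7; lat ⌊7.1876/1⌋ = 7.
Subsquare: lon ⌊1.5287/0.0833333⌋ = 18 → s; lat ⌊0.1876/0.0416667⌋ = 4 → e.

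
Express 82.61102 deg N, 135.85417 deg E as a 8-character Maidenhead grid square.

PR72wo26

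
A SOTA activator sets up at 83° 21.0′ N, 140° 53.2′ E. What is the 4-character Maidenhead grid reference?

Shift to the Maidenhead origin (180°W, 90°S): lon 320.89, lat 173.35.
Field: lon ⌊320.89/20⌋ = 16 → Q; lat ⌊173.35/10⌋ = 17 → R.
Square: lon ⌊0.89/2⌋ = 0; lat ⌊3.35/1⌋ = 3.

QR03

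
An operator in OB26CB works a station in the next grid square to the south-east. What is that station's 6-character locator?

Longitude subsquare c = 2; +1 → 3 = d.
Latitude subsquare b = 1; −1 → 0 = a.

OB26da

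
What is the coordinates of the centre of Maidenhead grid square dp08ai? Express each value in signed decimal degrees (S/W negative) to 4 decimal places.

68.3542, -119.9583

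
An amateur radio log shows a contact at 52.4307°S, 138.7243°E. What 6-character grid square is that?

PD97in

Offset from 180°W / 90°S: lon 318.7243°, lat 37.5693°.
Field (20°×10°, letters A–R): 318.7243/20 → 15 → P, 37.5693/10 → 3 → D; chars PD.
Square (2°×1°, digits 0–9): 18.7243/2 → 9, 7.5693/1 → 7; chars 97.
Subsquare (5′×2.5′, letters a–x): 0.7243/0.0833333 → 8 → i, 0.5693/0.0416667 → 13 → n; chars in.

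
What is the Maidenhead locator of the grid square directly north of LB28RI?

LB28rj

Latitude subsquare i = 8; +1 → 9 = j.
The longitude characters are unchanged.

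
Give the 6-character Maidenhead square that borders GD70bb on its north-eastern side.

GD70cc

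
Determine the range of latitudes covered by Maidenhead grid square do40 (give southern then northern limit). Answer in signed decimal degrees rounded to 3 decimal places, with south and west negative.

Field D=3, O=14: +3·20° lon, +14·10° lat → SW at lon -120°, lat 50°.
Square 4, 0: +4·2° lon, +0·1° lat → SW at lon -112°, lat 50°.
Cell spans 2° lon × 1° lat.
south 50.000, north 51.000.

50.000, 51.000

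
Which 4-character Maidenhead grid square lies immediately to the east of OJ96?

PJ06

Longitude square 9; +1 → 10, wraps to 0, carry into field.
Longitude field O = 14; +1 → 15 = P.
The latitude characters are unchanged.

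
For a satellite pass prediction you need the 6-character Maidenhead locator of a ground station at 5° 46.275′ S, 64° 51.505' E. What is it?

MI24kf

Offset from 180°W / 90°S: lon 244.8584°, lat 84.2288°.
Field: lon ⌊244.8584/20⌋ = 12 → M; lat ⌊84.2288/10⌋ = 8 → I.
Square: lon ⌊4.8584/2⌋ = 2; lat ⌊4.2288/1⌋ = 4.
Subsquare: lon ⌊0.8584/0.0833333⌋ = 10 → k; lat ⌊0.2288/0.0416667⌋ = 5 → f.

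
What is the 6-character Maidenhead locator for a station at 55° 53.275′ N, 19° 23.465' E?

JO95qv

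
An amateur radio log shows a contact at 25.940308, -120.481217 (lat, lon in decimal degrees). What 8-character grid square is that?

Shift to the Maidenhead origin (180°W, 90°S): lon 59.51878, lat 115.94031.
Field: lon ⌊59.51878/20⌋ = 2 → C; lat ⌊115.94031/10⌋ = 11 → L.
Square: lon ⌊19.51878/2⌋ = 9; lat ⌊5.94031/1⌋ = 5.
Subsquare: lon ⌊1.51878/0.0833333⌋ = 18 → s; lat ⌊0.94031/0.0416667⌋ = 22 → w.
Extended square: lon ⌊0.01878/0.00833333⌋ = 2; lat ⌊0.02364/0.00416667⌋ = 5.

CL95sw25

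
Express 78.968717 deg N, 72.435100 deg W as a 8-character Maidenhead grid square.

FQ38sx72

Offset from 180°W / 90°S: lon 107.56490°, lat 168.96872°.
Field: 107.56490/20 → 5 → F, 168.96872/10 → 16 → Q; chars FQ.
Square: 7.56490/2 → 3, 8.96872/1 → 8; chars 38.
Subsquare: 1.56490/0.0833333 → 18 → s, 0.96872/0.0416667 → 23 → x; chars sx.
Extended square: 0.06490/0.00833333 → 7, 0.01038/0.00416667 → 2; chars 72.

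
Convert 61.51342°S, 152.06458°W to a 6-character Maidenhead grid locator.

Offset from 180°W / 90°S: lon 27.9354°, lat 28.4866°.
Field: lon ⌊27.9354/20⌋ = 1 → B; lat ⌊28.4866/10⌋ = 2 → C.
Square: lon ⌊7.9354/2⌋ = 3; lat ⌊8.4866/1⌋ = 8.
Subsquare: lon ⌊1.9354/0.0833333⌋ = 23 → x; lat ⌊0.4866/0.0416667⌋ = 11 → l.

BC38xl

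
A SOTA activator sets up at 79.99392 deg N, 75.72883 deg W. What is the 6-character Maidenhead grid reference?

FQ29dx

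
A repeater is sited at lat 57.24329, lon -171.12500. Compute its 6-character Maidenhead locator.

AO47kf

Offset from 180°W / 90°S: lon 8.8750°, lat 147.2433°.
Field: 8.8750/20 → 0 → A, 147.2433/10 → 14 → O; chars AO.
Square: 8.8750/2 → 4, 7.2433/1 → 7; chars 47.
Subsquare: 0.8750/0.0833333 → 10 → k, 0.2433/0.0416667 → 5 → f; chars kf.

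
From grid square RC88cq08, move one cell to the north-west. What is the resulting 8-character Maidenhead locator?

RC88bq99

Longitude extended square 0; −1 → -1, wraps to 9, carry into subsquare.
Longitude subsquare c = 2; −1 → 1 = b.
Latitude extended square 8; +1 → 9.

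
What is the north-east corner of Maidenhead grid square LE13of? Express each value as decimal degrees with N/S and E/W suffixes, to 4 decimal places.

46.7500° S, 43.2500° E

Field L=11, E=4: +11·20° lon, +4·10° lat → SW at lon 40°, lat -50°.
Square 1, 3: +1·2° lon, +3·1° lat → SW at lon 42°, lat -47°.
Subsquare o=14, f=5: +14·0.0833333° lon, +5·0.0416667° lat → SW at lon 43.1667°, lat -46.7917°.
Cell spans 0.0833333° lon × 0.0416667° lat. NE corner is SW corner plus one full cell.
latitude 46.7500° S, longitude 43.2500° E.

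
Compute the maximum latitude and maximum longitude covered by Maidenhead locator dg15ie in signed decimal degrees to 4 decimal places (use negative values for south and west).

-24.7917, -117.2500

Field D=3, G=6: +3·20° lon, +6·10° lat → SW at lon -120°, lat -30°.
Square 1, 5: +1·2° lon, +5·1° lat → SW at lon -118°, lat -25°.
Subsquare i=8, e=4: +8·0.0833333° lon, +4·0.0416667° lat → SW at lon -117.333°, lat -24.8333°.
Cell spans 0.0833333° lon × 0.0416667° lat. NE corner is SW corner plus one full cell.
latitude -24.7917, longitude -117.2500.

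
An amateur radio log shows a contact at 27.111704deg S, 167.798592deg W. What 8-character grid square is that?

AG62cv43

Shift to the Maidenhead origin (180°W, 90°S): lon 12.20141, lat 62.88830.
Field: 12.20141/20 → 0 → A, 62.88830/10 → 6 → G; chars AG.
Square: 12.20141/2 → 6, 2.88830/1 → 2; chars 62.
Subsquare: 0.20141/0.0833333 → 2 → c, 0.88830/0.0416667 → 21 → v; chars cv.
Extended square: 0.03474/0.00833333 → 4, 0.01330/0.00416667 → 3; chars 43.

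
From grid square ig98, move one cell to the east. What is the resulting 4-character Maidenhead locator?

Longitude square 9; +1 → 10, wraps to 0, carry into field.
Longitude field I = 8; +1 → 9 = J.
The latitude characters are unchanged.

JG08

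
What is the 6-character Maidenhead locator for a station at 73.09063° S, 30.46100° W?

HB46sv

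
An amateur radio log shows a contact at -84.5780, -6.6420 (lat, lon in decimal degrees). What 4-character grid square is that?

IA65

Offset from 180°W / 90°S: lon 173.36°, lat 5.42°.
Field: lon ⌊173.36/20⌋ = 8 → I; lat ⌊5.42/10⌋ = 0 → A.
Square: lon ⌊13.36/2⌋ = 6; lat ⌊5.42/1⌋ = 5.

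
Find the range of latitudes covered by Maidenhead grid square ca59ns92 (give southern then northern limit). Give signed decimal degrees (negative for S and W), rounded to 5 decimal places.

-80.24167, -80.23750

Field C=2, A=0: +2·20° lon, +0·10° lat → SW at lon -140°, lat -90°.
Square 5, 9: +5·2° lon, +9·1° lat → SW at lon -130°, lat -81°.
Subsquare n=13, s=18: +13·0.0833333° lon, +18·0.0416667° lat → SW at lon -128.917°, lat -80.25°.
Extended square 9, 2: +9·0.00833333° lon, +2·0.00416667° lat → SW at lon -128.842°, lat -80.2417°.
Cell spans 0.00833333° lon × 0.00416667° lat.
south -80.24167, north -80.23750.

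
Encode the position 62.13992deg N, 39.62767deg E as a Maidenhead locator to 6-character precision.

KP92td

Add 180° to longitude and 90° to latitude: 219.6277, 152.1399.
Field (20°×10°, letters A–R): lon ⌊219.6277/20⌋ = 10 → K; lat ⌊152.1399/10⌋ = 15 → P.
Square (2°×1°, digits 0–9): lon ⌊19.6277/2⌋ = 9; lat ⌊2.1399/1⌋ = 2.
Subsquare (5′×2.5′, letters a–x): lon ⌊1.6277/0.0833333⌋ = 19 → t; lat ⌊0.1399/0.0416667⌋ = 3 → d.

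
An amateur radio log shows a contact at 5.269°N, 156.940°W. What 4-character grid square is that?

Add 180° to longitude and 90° to latitude: 23.06, 95.27.
Field: 23.06/20 → 1 → B, 95.27/10 → 9 → J; chars BJ.
Square: 3.06/2 → 1, 5.27/1 → 5; chars 15.

BJ15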